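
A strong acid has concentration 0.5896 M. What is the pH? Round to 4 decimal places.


A strong acid dissociates completely, so [H+] equals the given concentration.
pH = -log10([H+]) = -log10(0.5896)
pH = 0.22944253, rounded to 4 dp:

0.2294


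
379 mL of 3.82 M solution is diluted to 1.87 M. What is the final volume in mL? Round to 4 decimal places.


Dilution: M1*V1 = M2*V2, solve for V2.
V2 = M1*V1 / M2
V2 = 3.82 * 379 / 1.87
V2 = 1447.78 / 1.87
V2 = 774.21390374 mL, rounded to 4 dp:

774.2139 mL


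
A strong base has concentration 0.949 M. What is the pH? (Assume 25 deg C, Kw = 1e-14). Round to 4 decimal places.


A strong base dissociates completely, so [OH-] equals the given concentration.
pOH = -log10([OH-]) = -log10(0.949) = 0.022734
pH = 14 - pOH = 14 - 0.022734
pH = 13.977266, rounded to 4 dp:

13.9773


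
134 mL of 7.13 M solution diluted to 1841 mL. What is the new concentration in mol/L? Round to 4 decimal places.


Dilution: M1*V1 = M2*V2, solve for M2.
M2 = M1*V1 / V2
M2 = 7.13 * 134 / 1841
M2 = 955.42 / 1841
M2 = 0.51896795 mol/L, rounded to 4 dp:

0.5190 mol/L


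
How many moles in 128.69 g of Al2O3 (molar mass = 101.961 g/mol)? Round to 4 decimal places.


n = mass / M
n = 128.69 / 101.961
n = 1.26214925 mol, rounded to 4 dp:

1.2621 mol


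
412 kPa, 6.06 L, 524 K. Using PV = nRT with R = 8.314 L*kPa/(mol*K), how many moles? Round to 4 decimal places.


PV = nRT, solve for n = PV / (RT).
PV = 412 * 6.06 = 2496.72
RT = 8.314 * 524 = 4356.536
n = 2496.72 / 4356.536
n = 0.57309753 mol, rounded to 4 dp:

0.5731 mol


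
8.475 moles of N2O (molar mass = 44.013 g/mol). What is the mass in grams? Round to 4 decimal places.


mass = n * M
mass = 8.475 * 44.013
mass = 373.010175 g, rounded to 4 dp:

373.0102 g


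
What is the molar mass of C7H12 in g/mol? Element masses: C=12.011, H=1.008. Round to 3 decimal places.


M = sum(count * atomic_mass) over atoms.
M = 7*12.011 + 12*1.008
M = 84.077 + 12.096
M = 96.173 g/mol, rounded to 3 dp:

96.173 g/mol


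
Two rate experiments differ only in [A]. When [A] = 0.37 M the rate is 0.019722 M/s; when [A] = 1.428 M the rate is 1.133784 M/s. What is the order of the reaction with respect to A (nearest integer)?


Rate is proportional to [A]^n, so rate2/rate1 = ([A]2/[A]1)^n. Take logs to solve for n.
rate2/rate1 = 1.133784 / 0.019722 = 57.4883
[A]2/[A]1 = 1.428 / 0.37 = 3.8595
n = ln(57.4883) / ln(3.8595) = 3.0
Nearest integer order:

3


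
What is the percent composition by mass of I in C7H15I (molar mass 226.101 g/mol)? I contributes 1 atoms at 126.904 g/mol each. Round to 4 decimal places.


pct = 100 * (n_elem * M_elem) / M_total
mass_contribution = 1 * 126.904 = 126.904 g/mol
pct = 100 * 126.904 / 226.101
pct = 56.12712903 %, rounded to 4 dp:

56.1271 %


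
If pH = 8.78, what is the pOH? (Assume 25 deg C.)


At 25 deg C, pH + pOH = 14.
pOH = 14 - pH = 14 - 8.78
pOH = 5.22:

5.22


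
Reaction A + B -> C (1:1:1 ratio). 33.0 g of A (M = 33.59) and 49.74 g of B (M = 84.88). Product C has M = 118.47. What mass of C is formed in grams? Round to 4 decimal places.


Find moles of each reactant; the smaller value is the limiting reagent in a 1:1:1 reaction, so moles_C equals moles of the limiter.
n_A = mass_A / M_A = 33.0 / 33.59 = 0.982435 mol
n_B = mass_B / M_B = 49.74 / 84.88 = 0.586004 mol
Limiting reagent: B (smaller), n_limiting = 0.586004 mol
mass_C = n_limiting * M_C = 0.586004 * 118.47
mass_C = 69.42389388 g, rounded to 4 dp:

69.4239 g


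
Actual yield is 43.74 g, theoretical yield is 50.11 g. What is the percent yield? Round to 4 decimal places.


% yield = 100 * actual / theoretical
% yield = 100 * 43.74 / 50.11
% yield = 87.28796647 %, rounded to 4 dp:

87.2880 %


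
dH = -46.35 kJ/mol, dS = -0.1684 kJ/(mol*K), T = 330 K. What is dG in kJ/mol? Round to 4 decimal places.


Gibbs: dG = dH - T*dS (consistent units, dS already in kJ/(mol*K)).
T*dS = 330 * -0.1684 = -55.572
dG = -46.35 - (-55.572)
dG = 9.222 kJ/mol, rounded to 4 dp:

9.2220 kJ/mol


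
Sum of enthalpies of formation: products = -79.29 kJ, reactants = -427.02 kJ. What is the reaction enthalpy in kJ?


dH_rxn = sum(dH_f products) - sum(dH_f reactants)
dH_rxn = -79.29 - (-427.02)
dH_rxn = 347.73 kJ:

347.73 kJ


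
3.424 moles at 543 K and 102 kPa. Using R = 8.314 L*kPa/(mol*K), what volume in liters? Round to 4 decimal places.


PV = nRT, solve for V = nRT / P.
nRT = 3.424 * 8.314 * 543 = 15457.6548
V = 15457.6548 / 102
V = 151.54563529 L, rounded to 4 dp:

151.5456 L


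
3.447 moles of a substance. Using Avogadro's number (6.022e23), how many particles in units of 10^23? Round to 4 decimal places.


N = n * NA, then divide by 1e23 for the requested units.
N / 1e23 = n * 6.022
N / 1e23 = 3.447 * 6.022
N / 1e23 = 20.757834, rounded to 4 dp:

20.7578


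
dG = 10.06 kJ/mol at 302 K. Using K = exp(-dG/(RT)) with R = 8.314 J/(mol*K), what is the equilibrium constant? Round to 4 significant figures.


dG is in kJ/mol; multiply by 1000 to match R in J/(mol*K).
RT = 8.314 * 302 = 2510.828 J/mol
exponent = -dG*1000 / (RT) = -(10.06*1000) / 2510.828 = -4.00664641
K = exp(-4.00664641)
K = 0.018194309, rounded to 4 significant figures:

0.01819


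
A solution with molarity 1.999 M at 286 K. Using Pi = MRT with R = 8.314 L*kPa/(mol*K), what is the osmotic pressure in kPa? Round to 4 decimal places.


Osmotic pressure (van't Hoff): Pi = M*R*T.
RT = 8.314 * 286 = 2377.804
Pi = 1.999 * 2377.804
Pi = 4753.230196 kPa, rounded to 4 dp:

4753.2302 kPa


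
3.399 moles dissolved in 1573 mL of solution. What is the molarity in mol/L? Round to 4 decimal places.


Convert volume to liters: V_L = V_mL / 1000.
V_L = 1573 / 1000 = 1.573 L
M = n / V_L = 3.399 / 1.573
M = 2.16083916 mol/L, rounded to 4 dp:

2.1608 mol/L


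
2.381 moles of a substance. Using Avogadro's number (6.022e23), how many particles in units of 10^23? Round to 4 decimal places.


N = n * NA, then divide by 1e23 for the requested units.
N / 1e23 = n * 6.022
N / 1e23 = 2.381 * 6.022
N / 1e23 = 14.338382, rounded to 4 dp:

14.3384


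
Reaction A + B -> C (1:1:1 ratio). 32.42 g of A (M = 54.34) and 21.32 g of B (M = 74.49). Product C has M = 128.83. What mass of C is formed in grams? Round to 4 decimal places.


Find moles of each reactant; the smaller value is the limiting reagent in a 1:1:1 reaction, so moles_C equals moles of the limiter.
n_A = mass_A / M_A = 32.42 / 54.34 = 0.596614 mol
n_B = mass_B / M_B = 21.32 / 74.49 = 0.286213 mol
Limiting reagent: B (smaller), n_limiting = 0.286213 mol
mass_C = n_limiting * M_C = 0.286213 * 128.83
mass_C = 36.87282079 g, rounded to 4 dp:

36.8728 g


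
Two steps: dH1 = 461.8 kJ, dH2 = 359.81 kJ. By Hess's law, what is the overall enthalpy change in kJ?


Hess's law: enthalpy is a state function, so add the step enthalpies.
dH_total = dH1 + dH2 = 461.8 + (359.81)
dH_total = 821.61 kJ:

821.61 kJ


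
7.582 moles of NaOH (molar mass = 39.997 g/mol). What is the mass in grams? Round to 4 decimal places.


mass = n * M
mass = 7.582 * 39.997
mass = 303.257254 g, rounded to 4 dp:

303.2573 g


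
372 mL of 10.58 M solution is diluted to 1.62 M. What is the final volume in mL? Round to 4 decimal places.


Dilution: M1*V1 = M2*V2, solve for V2.
V2 = M1*V1 / M2
V2 = 10.58 * 372 / 1.62
V2 = 3935.76 / 1.62
V2 = 2429.48148148 mL, rounded to 4 dp:

2429.4815 mL


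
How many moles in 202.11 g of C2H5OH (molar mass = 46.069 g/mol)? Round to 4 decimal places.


n = mass / M
n = 202.11 / 46.069
n = 4.38711498 mol, rounded to 4 dp:

4.3871 mol


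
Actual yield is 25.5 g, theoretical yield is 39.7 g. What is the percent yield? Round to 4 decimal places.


% yield = 100 * actual / theoretical
% yield = 100 * 25.5 / 39.7
% yield = 64.23173804 %, rounded to 4 dp:

64.2317 %


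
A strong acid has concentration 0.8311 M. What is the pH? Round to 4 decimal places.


A strong acid dissociates completely, so [H+] equals the given concentration.
pH = -log10([H+]) = -log10(0.8311)
pH = 0.08034672, rounded to 4 dp:

0.0803


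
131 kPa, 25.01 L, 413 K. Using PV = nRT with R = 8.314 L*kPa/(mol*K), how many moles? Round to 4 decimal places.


PV = nRT, solve for n = PV / (RT).
PV = 131 * 25.01 = 3276.31
RT = 8.314 * 413 = 3433.682
n = 3276.31 / 3433.682
n = 0.95416815 mol, rounded to 4 dp:

0.9542 mol


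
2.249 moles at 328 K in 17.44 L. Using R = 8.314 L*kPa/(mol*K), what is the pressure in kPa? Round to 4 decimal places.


PV = nRT, solve for P = nRT / V.
nRT = 2.249 * 8.314 * 328 = 6133.005
P = 6133.005 / 17.44
P = 351.66313073 kPa, rounded to 4 dp:

351.6631 kPa


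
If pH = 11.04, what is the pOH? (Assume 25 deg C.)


At 25 deg C, pH + pOH = 14.
pOH = 14 - pH = 14 - 11.04
pOH = 2.96:

2.96


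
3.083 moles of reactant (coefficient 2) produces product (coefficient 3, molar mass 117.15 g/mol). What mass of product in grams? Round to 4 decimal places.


Use the coefficient ratio to convert reactant moles to product moles, then multiply by the product's molar mass.
moles_P = moles_R * (coeff_P / coeff_R) = 3.083 * (3/2) = 4.6245
mass_P = moles_P * M_P = 4.6245 * 117.15
mass_P = 541.760175 g, rounded to 4 dp:

541.7602 g


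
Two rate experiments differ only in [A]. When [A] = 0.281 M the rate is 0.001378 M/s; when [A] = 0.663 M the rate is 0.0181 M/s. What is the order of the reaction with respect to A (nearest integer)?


Rate is proportional to [A]^n, so rate2/rate1 = ([A]2/[A]1)^n. Take logs to solve for n.
rate2/rate1 = 0.0181 / 0.001378 = 13.135
[A]2/[A]1 = 0.663 / 0.281 = 2.3594
n = ln(13.135) / ln(2.3594) = 3.0
Nearest integer order:

3


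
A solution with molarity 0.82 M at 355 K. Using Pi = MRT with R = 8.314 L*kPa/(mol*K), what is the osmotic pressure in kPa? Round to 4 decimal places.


Osmotic pressure (van't Hoff): Pi = M*R*T.
RT = 8.314 * 355 = 2951.47
Pi = 0.82 * 2951.47
Pi = 2420.2054 kPa, rounded to 4 dp:

2420.2054 kPa


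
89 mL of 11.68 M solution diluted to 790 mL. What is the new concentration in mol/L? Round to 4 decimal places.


Dilution: M1*V1 = M2*V2, solve for M2.
M2 = M1*V1 / V2
M2 = 11.68 * 89 / 790
M2 = 1039.52 / 790
M2 = 1.3158481 mol/L, rounded to 4 dp:

1.3158 mol/L


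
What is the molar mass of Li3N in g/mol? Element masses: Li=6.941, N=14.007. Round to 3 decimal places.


M = sum(count * atomic_mass) over atoms.
M = 3*6.941 + 1*14.007
M = 20.823 + 14.007
M = 34.83 g/mol, rounded to 3 dp:

34.830 g/mol


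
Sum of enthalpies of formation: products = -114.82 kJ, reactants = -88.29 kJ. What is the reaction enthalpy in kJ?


dH_rxn = sum(dH_f products) - sum(dH_f reactants)
dH_rxn = -114.82 - (-88.29)
dH_rxn = -26.53 kJ:

-26.53 kJ


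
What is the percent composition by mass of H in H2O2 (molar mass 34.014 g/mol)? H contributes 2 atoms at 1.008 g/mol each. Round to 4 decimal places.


pct = 100 * (n_elem * M_elem) / M_total
mass_contribution = 2 * 1.008 = 2.016 g/mol
pct = 100 * 2.016 / 34.014
pct = 5.92697125 %, rounded to 4 dp:

5.9270 %


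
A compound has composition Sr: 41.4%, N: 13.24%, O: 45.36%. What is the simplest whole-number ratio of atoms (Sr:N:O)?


Assume 100 g of compound, divide each mass% by atomic mass to get moles, then normalize by the smallest to get a raw atom ratio.
Moles per 100 g: Sr: 41.4/87.62 = 0.4725, N: 13.24/14.007 = 0.9452, O: 45.36/15.999 = 2.8352
Raw ratio (divide by min = 0.4725): Sr: 1.0, N: 2.001, O: 6.0
Multiply by 1 to clear fractions: Sr: 1.0 ~= 1, N: 2.001 ~= 2, O: 6.0 ~= 6
Reduce by GCD to get the simplest whole-number ratio:

1:2:6


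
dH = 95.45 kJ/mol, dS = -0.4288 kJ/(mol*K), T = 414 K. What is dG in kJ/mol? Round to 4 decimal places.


Gibbs: dG = dH - T*dS (consistent units, dS already in kJ/(mol*K)).
T*dS = 414 * -0.4288 = -177.5232
dG = 95.45 - (-177.5232)
dG = 272.9732 kJ/mol, rounded to 4 dp:

272.9732 kJ/mol


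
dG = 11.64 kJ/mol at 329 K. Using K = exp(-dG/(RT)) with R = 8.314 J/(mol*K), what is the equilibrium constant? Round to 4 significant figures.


dG is in kJ/mol; multiply by 1000 to match R in J/(mol*K).
RT = 8.314 * 329 = 2735.306 J/mol
exponent = -dG*1000 / (RT) = -(11.64*1000) / 2735.306 = -4.25546538
K = exp(-4.25546538)
K = 0.014186487, rounded to 4 significant figures:

0.01419


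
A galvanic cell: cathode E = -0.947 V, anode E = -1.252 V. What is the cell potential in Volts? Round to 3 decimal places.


Standard cell potential: E_cell = E_cathode - E_anode.
E_cell = -0.947 - (-1.252)
E_cell = 0.305 V, rounded to 3 dp:

0.305 V


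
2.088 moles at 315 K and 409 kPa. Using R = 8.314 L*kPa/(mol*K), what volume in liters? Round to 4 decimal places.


PV = nRT, solve for V = nRT / P.
nRT = 2.088 * 8.314 * 315 = 5468.2841
V = 5468.2841 / 409
V = 13.36988778 L, rounded to 4 dp:

13.3699 L


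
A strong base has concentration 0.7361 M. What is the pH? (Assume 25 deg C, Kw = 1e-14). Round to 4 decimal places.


A strong base dissociates completely, so [OH-] equals the given concentration.
pOH = -log10([OH-]) = -log10(0.7361) = 0.133063
pH = 14 - pOH = 14 - 0.133063
pH = 13.866937, rounded to 4 dp:

13.8669


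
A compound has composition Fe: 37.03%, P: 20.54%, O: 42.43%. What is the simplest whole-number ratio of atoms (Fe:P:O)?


Assume 100 g of compound, divide each mass% by atomic mass to get moles, then normalize by the smallest to get a raw atom ratio.
Moles per 100 g: Fe: 37.03/55.845 = 0.6631, P: 20.54/30.974 = 0.6631, O: 42.43/15.999 = 2.652
Raw ratio (divide by min = 0.6631): Fe: 1.0, P: 1.0, O: 4.0
Multiply by 1 to clear fractions: Fe: 1.0 ~= 1, P: 1.0 ~= 1, O: 4.0 ~= 4
Reduce by GCD to get the simplest whole-number ratio:

1:1:4


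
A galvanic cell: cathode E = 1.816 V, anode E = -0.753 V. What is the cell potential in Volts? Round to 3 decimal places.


Standard cell potential: E_cell = E_cathode - E_anode.
E_cell = 1.816 - (-0.753)
E_cell = 2.569 V, rounded to 3 dp:

2.569 V


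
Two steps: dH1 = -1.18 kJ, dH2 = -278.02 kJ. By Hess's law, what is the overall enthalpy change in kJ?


Hess's law: enthalpy is a state function, so add the step enthalpies.
dH_total = dH1 + dH2 = -1.18 + (-278.02)
dH_total = -279.2 kJ:

-279.20 kJ


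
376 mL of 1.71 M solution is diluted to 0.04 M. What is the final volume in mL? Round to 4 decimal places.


Dilution: M1*V1 = M2*V2, solve for V2.
V2 = M1*V1 / M2
V2 = 1.71 * 376 / 0.04
V2 = 642.96 / 0.04
V2 = 16074.0 mL, rounded to 4 dp:

16074.0000 mL


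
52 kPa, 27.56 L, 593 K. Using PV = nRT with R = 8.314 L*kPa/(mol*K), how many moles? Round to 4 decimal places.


PV = nRT, solve for n = PV / (RT).
PV = 52 * 27.56 = 1433.12
RT = 8.314 * 593 = 4930.202
n = 1433.12 / 4930.202
n = 0.2906818 mol, rounded to 4 dp:

0.2907 mol


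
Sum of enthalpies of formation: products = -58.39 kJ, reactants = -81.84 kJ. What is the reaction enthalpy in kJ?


dH_rxn = sum(dH_f products) - sum(dH_f reactants)
dH_rxn = -58.39 - (-81.84)
dH_rxn = 23.45 kJ:

23.45 kJ


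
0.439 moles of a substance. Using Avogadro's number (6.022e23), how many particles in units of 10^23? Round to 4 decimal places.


N = n * NA, then divide by 1e23 for the requested units.
N / 1e23 = n * 6.022
N / 1e23 = 0.439 * 6.022
N / 1e23 = 2.643658, rounded to 4 dp:

2.6437


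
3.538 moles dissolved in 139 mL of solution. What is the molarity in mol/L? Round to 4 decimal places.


Convert volume to liters: V_L = V_mL / 1000.
V_L = 139 / 1000 = 0.139 L
M = n / V_L = 3.538 / 0.139
M = 25.45323741 mol/L, rounded to 4 dp:

25.4532 mol/L


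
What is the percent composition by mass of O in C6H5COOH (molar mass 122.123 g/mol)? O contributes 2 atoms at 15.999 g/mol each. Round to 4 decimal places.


pct = 100 * (n_elem * M_elem) / M_total
mass_contribution = 2 * 15.999 = 31.998 g/mol
pct = 100 * 31.998 / 122.123
pct = 26.20145263 %, rounded to 4 dp:

26.2015 %


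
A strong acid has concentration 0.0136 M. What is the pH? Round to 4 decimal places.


A strong acid dissociates completely, so [H+] equals the given concentration.
pH = -log10([H+]) = -log10(0.0136)
pH = 1.86646109, rounded to 4 dp:

1.8665


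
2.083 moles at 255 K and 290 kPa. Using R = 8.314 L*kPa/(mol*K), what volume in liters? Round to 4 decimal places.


PV = nRT, solve for V = nRT / P.
nRT = 2.083 * 8.314 * 255 = 4416.1058
V = 4416.1058 / 290
V = 15.22795103 L, rounded to 4 dp:

15.2280 L


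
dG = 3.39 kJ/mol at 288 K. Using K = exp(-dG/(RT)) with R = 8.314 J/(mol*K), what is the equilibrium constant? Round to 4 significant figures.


dG is in kJ/mol; multiply by 1000 to match R in J/(mol*K).
RT = 8.314 * 288 = 2394.432 J/mol
exponent = -dG*1000 / (RT) = -(3.39*1000) / 2394.432 = -1.41578462
K = exp(-1.41578462)
K = 0.24273508, rounded to 4 significant figures:

0.2427


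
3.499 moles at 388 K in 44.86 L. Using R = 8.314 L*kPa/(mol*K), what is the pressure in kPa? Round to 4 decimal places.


PV = nRT, solve for P = nRT / V.
nRT = 3.499 * 8.314 * 388 = 11287.1862
P = 11287.1862 / 44.86
P = 251.609144 kPa, rounded to 4 dp:

251.6091 kPa


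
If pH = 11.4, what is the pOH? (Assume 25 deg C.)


At 25 deg C, pH + pOH = 14.
pOH = 14 - pH = 14 - 11.4
pOH = 2.6:

2.60


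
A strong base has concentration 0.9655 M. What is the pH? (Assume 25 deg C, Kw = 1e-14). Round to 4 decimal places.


A strong base dissociates completely, so [OH-] equals the given concentration.
pOH = -log10([OH-]) = -log10(0.9655) = 0.015248
pH = 14 - pOH = 14 - 0.015248
pH = 13.984752, rounded to 4 dp:

13.9848


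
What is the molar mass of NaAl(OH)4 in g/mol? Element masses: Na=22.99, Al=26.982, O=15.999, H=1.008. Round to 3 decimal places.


M = sum(count * atomic_mass) over atoms.
M = 1*22.99 + 1*26.982 + 4*15.999 + 4*1.008
M = 22.99 + 26.982 + 63.996 + 4.032
M = 118.0 g/mol, rounded to 3 dp:

118.000 g/mol


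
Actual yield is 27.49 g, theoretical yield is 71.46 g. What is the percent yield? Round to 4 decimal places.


% yield = 100 * actual / theoretical
% yield = 100 * 27.49 / 71.46
% yield = 38.46907361 %, rounded to 4 dp:

38.4691 %


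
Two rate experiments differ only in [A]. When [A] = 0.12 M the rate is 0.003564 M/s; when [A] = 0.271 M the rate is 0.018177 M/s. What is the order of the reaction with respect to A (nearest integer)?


Rate is proportional to [A]^n, so rate2/rate1 = ([A]2/[A]1)^n. Take logs to solve for n.
rate2/rate1 = 0.018177 / 0.003564 = 5.1002
[A]2/[A]1 = 0.271 / 0.12 = 2.2583
n = ln(5.1002) / ln(2.2583) = 2.0
Nearest integer order:

2


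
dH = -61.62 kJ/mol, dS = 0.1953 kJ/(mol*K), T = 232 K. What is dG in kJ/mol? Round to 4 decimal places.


Gibbs: dG = dH - T*dS (consistent units, dS already in kJ/(mol*K)).
T*dS = 232 * 0.1953 = 45.3096
dG = -61.62 - (45.3096)
dG = -106.9296 kJ/mol, rounded to 4 dp:

-106.9296 kJ/mol


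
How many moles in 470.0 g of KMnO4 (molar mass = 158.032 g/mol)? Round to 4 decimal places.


n = mass / M
n = 470.0 / 158.032
n = 2.9740812 mol, rounded to 4 dp:

2.9741 mol


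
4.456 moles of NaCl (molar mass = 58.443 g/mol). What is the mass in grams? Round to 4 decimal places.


mass = n * M
mass = 4.456 * 58.443
mass = 260.422008 g, rounded to 4 dp:

260.4220 g


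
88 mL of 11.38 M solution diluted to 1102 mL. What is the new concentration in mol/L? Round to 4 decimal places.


Dilution: M1*V1 = M2*V2, solve for M2.
M2 = M1*V1 / V2
M2 = 11.38 * 88 / 1102
M2 = 1001.44 / 1102
M2 = 0.90874773 mol/L, rounded to 4 dp:

0.9087 mol/L


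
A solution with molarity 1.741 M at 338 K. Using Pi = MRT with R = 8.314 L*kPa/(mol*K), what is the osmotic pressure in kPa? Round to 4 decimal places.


Osmotic pressure (van't Hoff): Pi = M*R*T.
RT = 8.314 * 338 = 2810.132
Pi = 1.741 * 2810.132
Pi = 4892.439812 kPa, rounded to 4 dp:

4892.4398 kPa


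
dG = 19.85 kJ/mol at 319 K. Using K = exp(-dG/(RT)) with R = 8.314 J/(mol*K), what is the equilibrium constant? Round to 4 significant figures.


dG is in kJ/mol; multiply by 1000 to match R in J/(mol*K).
RT = 8.314 * 319 = 2652.166 J/mol
exponent = -dG*1000 / (RT) = -(19.85*1000) / 2652.166 = -7.48444856
K = exp(-7.48444856)
K = 0.00056175286, rounded to 4 significant figures:

0.0005618


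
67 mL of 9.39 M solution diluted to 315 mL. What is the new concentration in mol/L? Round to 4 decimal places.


Dilution: M1*V1 = M2*V2, solve for M2.
M2 = M1*V1 / V2
M2 = 9.39 * 67 / 315
M2 = 629.13 / 315
M2 = 1.9972381 mol/L, rounded to 4 dp:

1.9972 mol/L


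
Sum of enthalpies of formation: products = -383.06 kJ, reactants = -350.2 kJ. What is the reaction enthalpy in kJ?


dH_rxn = sum(dH_f products) - sum(dH_f reactants)
dH_rxn = -383.06 - (-350.2)
dH_rxn = -32.86 kJ:

-32.86 kJ


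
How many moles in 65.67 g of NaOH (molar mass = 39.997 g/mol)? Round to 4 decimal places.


n = mass / M
n = 65.67 / 39.997
n = 1.64187314 mol, rounded to 4 dp:

1.6419 mol


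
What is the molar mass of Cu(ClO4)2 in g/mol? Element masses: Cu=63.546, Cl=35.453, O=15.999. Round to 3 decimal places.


M = sum(count * atomic_mass) over atoms.
M = 1*63.546 + 2*35.453 + 8*15.999
M = 63.546 + 70.906 + 127.992
M = 262.444 g/mol, rounded to 3 dp:

262.444 g/mol


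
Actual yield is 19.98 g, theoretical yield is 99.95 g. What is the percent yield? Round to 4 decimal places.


% yield = 100 * actual / theoretical
% yield = 100 * 19.98 / 99.95
% yield = 19.989995 %, rounded to 4 dp:

19.9900 %


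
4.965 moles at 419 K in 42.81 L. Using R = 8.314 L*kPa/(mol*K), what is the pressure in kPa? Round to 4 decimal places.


PV = nRT, solve for P = nRT / V.
nRT = 4.965 * 8.314 * 419 = 17295.9052
P = 17295.9052 / 42.81
P = 404.01553843 kPa, rounded to 4 dp:

404.0155 kPa


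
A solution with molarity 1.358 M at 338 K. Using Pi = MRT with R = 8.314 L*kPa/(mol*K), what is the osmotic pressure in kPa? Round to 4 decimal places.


Osmotic pressure (van't Hoff): Pi = M*R*T.
RT = 8.314 * 338 = 2810.132
Pi = 1.358 * 2810.132
Pi = 3816.159256 kPa, rounded to 4 dp:

3816.1593 kPa


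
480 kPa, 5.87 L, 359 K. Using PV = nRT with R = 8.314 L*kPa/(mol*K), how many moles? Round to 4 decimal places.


PV = nRT, solve for n = PV / (RT).
PV = 480 * 5.87 = 2817.6
RT = 8.314 * 359 = 2984.726
n = 2817.6 / 2984.726
n = 0.94400625 mol, rounded to 4 dp:

0.9440 mol


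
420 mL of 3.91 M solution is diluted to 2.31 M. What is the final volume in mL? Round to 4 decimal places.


Dilution: M1*V1 = M2*V2, solve for V2.
V2 = M1*V1 / M2
V2 = 3.91 * 420 / 2.31
V2 = 1642.2 / 2.31
V2 = 710.90909091 mL, rounded to 4 dp:

710.9091 mL


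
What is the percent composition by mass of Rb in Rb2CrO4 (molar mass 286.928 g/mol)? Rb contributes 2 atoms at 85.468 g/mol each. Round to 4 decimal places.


pct = 100 * (n_elem * M_elem) / M_total
mass_contribution = 2 * 85.468 = 170.936 g/mol
pct = 100 * 170.936 / 286.928
pct = 59.57452741 %, rounded to 4 dp:

59.5745 %


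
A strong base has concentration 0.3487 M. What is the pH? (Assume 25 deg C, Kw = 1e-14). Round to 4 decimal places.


A strong base dissociates completely, so [OH-] equals the given concentration.
pOH = -log10([OH-]) = -log10(0.3487) = 0.457548
pH = 14 - pOH = 14 - 0.457548
pH = 13.542452, rounded to 4 dp:

13.5425


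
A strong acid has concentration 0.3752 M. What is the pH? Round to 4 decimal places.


A strong acid dissociates completely, so [H+] equals the given concentration.
pH = -log10([H+]) = -log10(0.3752)
pH = 0.42573717, rounded to 4 dp:

0.4257


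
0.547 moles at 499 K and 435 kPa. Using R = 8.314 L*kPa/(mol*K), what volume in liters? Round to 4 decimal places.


PV = nRT, solve for V = nRT / P.
nRT = 0.547 * 8.314 * 499 = 2269.3312
V = 2269.3312 / 435
V = 5.21685333 L, rounded to 4 dp:

5.2169 L


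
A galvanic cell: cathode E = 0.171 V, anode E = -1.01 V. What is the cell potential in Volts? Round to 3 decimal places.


Standard cell potential: E_cell = E_cathode - E_anode.
E_cell = 0.171 - (-1.01)
E_cell = 1.181 V, rounded to 3 dp:

1.181 V


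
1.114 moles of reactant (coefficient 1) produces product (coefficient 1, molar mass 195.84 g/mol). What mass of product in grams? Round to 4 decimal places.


Use the coefficient ratio to convert reactant moles to product moles, then multiply by the product's molar mass.
moles_P = moles_R * (coeff_P / coeff_R) = 1.114 * (1/1) = 1.114
mass_P = moles_P * M_P = 1.114 * 195.84
mass_P = 218.16576 g, rounded to 4 dp:

218.1658 g


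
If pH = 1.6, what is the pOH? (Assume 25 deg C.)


At 25 deg C, pH + pOH = 14.
pOH = 14 - pH = 14 - 1.6
pOH = 12.4:

12.40


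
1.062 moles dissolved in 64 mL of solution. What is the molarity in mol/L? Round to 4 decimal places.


Convert volume to liters: V_L = V_mL / 1000.
V_L = 64 / 1000 = 0.064 L
M = n / V_L = 1.062 / 0.064
M = 16.59375 mol/L, rounded to 4 dp:

16.5938 mol/L


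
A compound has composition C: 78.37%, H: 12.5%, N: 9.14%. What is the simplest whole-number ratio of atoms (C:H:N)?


Assume 100 g of compound, divide each mass% by atomic mass to get moles, then normalize by the smallest to get a raw atom ratio.
Moles per 100 g: C: 78.37/12.011 = 6.5249, H: 12.5/1.008 = 12.4008, N: 9.14/14.007 = 0.6525
Raw ratio (divide by min = 0.6525): C: 9.999, H: 19.004, N: 1.0
Multiply by 1 to clear fractions: C: 9.999 ~= 10, H: 19.004 ~= 19, N: 1.0 ~= 1
Reduce by GCD to get the simplest whole-number ratio:

10:19:1


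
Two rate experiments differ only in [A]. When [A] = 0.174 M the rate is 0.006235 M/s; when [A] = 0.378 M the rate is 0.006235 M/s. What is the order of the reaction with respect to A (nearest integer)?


Rate is proportional to [A]^n, so rate2/rate1 = ([A]2/[A]1)^n. Take logs to solve for n.
rate2/rate1 = 0.006235 / 0.006235 = 1.0
[A]2/[A]1 = 0.378 / 0.174 = 2.1724
n = ln(1.0) / ln(2.1724) = 0.0
Nearest integer order:

0


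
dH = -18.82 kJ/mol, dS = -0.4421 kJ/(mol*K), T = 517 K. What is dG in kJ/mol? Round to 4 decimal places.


Gibbs: dG = dH - T*dS (consistent units, dS already in kJ/(mol*K)).
T*dS = 517 * -0.4421 = -228.5657
dG = -18.82 - (-228.5657)
dG = 209.7457 kJ/mol, rounded to 4 dp:

209.7457 kJ/mol


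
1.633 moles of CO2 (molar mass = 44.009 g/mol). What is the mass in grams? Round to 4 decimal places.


mass = n * M
mass = 1.633 * 44.009
mass = 71.866697 g, rounded to 4 dp:

71.8667 g


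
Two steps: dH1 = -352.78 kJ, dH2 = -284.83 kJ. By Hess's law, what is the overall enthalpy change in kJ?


Hess's law: enthalpy is a state function, so add the step enthalpies.
dH_total = dH1 + dH2 = -352.78 + (-284.83)
dH_total = -637.61 kJ:

-637.61 kJ


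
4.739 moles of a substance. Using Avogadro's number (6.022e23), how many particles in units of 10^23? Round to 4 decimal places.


N = n * NA, then divide by 1e23 for the requested units.
N / 1e23 = n * 6.022
N / 1e23 = 4.739 * 6.022
N / 1e23 = 28.538258, rounded to 4 dp:

28.5383


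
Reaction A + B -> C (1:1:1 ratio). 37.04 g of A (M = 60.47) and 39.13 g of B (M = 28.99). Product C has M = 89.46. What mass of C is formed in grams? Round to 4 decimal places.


Find moles of each reactant; the smaller value is the limiting reagent in a 1:1:1 reaction, so moles_C equals moles of the limiter.
n_A = mass_A / M_A = 37.04 / 60.47 = 0.612535 mol
n_B = mass_B / M_B = 39.13 / 28.99 = 1.349776 mol
Limiting reagent: A (smaller), n_limiting = 0.612535 mol
mass_C = n_limiting * M_C = 0.612535 * 89.46
mass_C = 54.7973811 g, rounded to 4 dp:

54.7974 g


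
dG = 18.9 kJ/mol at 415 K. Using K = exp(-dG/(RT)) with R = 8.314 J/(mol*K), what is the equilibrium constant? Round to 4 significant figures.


dG is in kJ/mol; multiply by 1000 to match R in J/(mol*K).
RT = 8.314 * 415 = 3450.31 J/mol
exponent = -dG*1000 / (RT) = -(18.9*1000) / 3450.31 = -5.47776866
K = exp(-5.47776866)
K = 0.0041786433, rounded to 4 significant figures:

0.004179


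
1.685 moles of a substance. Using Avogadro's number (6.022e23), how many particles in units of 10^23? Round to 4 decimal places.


N = n * NA, then divide by 1e23 for the requested units.
N / 1e23 = n * 6.022
N / 1e23 = 1.685 * 6.022
N / 1e23 = 10.14707, rounded to 4 dp:

10.1471


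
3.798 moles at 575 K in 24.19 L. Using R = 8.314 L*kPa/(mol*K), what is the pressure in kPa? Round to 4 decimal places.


PV = nRT, solve for P = nRT / V.
nRT = 3.798 * 8.314 * 575 = 18156.5289
P = 18156.5289 / 24.19
P = 750.57994626 kPa, rounded to 4 dp:

750.5799 kPa


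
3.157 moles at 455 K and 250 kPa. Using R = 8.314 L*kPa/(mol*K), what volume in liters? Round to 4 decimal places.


PV = nRT, solve for V = nRT / P.
nRT = 3.157 * 8.314 * 455 = 11942.5206
V = 11942.5206 / 250
V = 47.7700824 L, rounded to 4 dp:

47.7701 L


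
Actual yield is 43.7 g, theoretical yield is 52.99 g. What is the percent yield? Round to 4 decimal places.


% yield = 100 * actual / theoretical
% yield = 100 * 43.7 / 52.99
% yield = 82.46839026 %, rounded to 4 dp:

82.4684 %


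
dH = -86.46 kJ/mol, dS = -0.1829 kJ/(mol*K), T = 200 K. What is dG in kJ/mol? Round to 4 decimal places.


Gibbs: dG = dH - T*dS (consistent units, dS already in kJ/(mol*K)).
T*dS = 200 * -0.1829 = -36.58
dG = -86.46 - (-36.58)
dG = -49.88 kJ/mol, rounded to 4 dp:

-49.8800 kJ/mol


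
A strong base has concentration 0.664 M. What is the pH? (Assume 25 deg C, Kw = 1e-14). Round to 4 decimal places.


A strong base dissociates completely, so [OH-] equals the given concentration.
pOH = -log10([OH-]) = -log10(0.664) = 0.177832
pH = 14 - pOH = 14 - 0.177832
pH = 13.822168, rounded to 4 dp:

13.8222


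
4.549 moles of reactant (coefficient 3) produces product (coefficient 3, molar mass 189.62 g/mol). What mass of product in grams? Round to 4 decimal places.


Use the coefficient ratio to convert reactant moles to product moles, then multiply by the product's molar mass.
moles_P = moles_R * (coeff_P / coeff_R) = 4.549 * (3/3) = 4.549
mass_P = moles_P * M_P = 4.549 * 189.62
mass_P = 862.58138 g, rounded to 4 dp:

862.5814 g


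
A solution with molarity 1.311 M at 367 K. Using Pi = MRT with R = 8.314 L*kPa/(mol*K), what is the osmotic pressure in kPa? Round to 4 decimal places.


Osmotic pressure (van't Hoff): Pi = M*R*T.
RT = 8.314 * 367 = 3051.238
Pi = 1.311 * 3051.238
Pi = 4000.173018 kPa, rounded to 4 dp:

4000.1730 kPa


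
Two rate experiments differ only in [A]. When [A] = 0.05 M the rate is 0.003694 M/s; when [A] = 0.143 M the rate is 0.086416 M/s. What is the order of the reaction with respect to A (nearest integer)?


Rate is proportional to [A]^n, so rate2/rate1 = ([A]2/[A]1)^n. Take logs to solve for n.
rate2/rate1 = 0.086416 / 0.003694 = 23.3936
[A]2/[A]1 = 0.143 / 0.05 = 2.86
n = ln(23.3936) / ln(2.86) = 3.0
Nearest integer order:

3


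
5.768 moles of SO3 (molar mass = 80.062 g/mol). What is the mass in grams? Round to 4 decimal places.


mass = n * M
mass = 5.768 * 80.062
mass = 461.797616 g, rounded to 4 dp:

461.7976 g


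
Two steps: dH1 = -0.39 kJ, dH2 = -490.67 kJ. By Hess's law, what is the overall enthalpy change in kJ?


Hess's law: enthalpy is a state function, so add the step enthalpies.
dH_total = dH1 + dH2 = -0.39 + (-490.67)
dH_total = -491.06 kJ:

-491.06 kJ


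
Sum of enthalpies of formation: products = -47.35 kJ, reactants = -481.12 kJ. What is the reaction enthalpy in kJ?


dH_rxn = sum(dH_f products) - sum(dH_f reactants)
dH_rxn = -47.35 - (-481.12)
dH_rxn = 433.77 kJ:

433.77 kJ


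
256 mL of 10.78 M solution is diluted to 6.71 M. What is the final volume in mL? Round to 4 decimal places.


Dilution: M1*V1 = M2*V2, solve for V2.
V2 = M1*V1 / M2
V2 = 10.78 * 256 / 6.71
V2 = 2759.68 / 6.71
V2 = 411.27868852 mL, rounded to 4 dp:

411.2787 mL


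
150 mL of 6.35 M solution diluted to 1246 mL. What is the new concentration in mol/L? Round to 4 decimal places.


Dilution: M1*V1 = M2*V2, solve for M2.
M2 = M1*V1 / V2
M2 = 6.35 * 150 / 1246
M2 = 952.5 / 1246
M2 = 0.76444623 mol/L, rounded to 4 dp:

0.7644 mol/L


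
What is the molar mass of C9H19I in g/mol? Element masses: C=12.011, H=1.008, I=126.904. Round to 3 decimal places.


M = sum(count * atomic_mass) over atoms.
M = 9*12.011 + 19*1.008 + 1*126.904
M = 108.099 + 19.152 + 126.904
M = 254.155 g/mol, rounded to 3 dp:

254.155 g/mol


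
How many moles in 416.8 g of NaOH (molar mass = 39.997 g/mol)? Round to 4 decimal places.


n = mass / M
n = 416.8 / 39.997
n = 10.42078156 mol, rounded to 4 dp:

10.4208 mol


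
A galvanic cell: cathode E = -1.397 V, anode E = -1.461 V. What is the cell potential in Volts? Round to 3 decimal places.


Standard cell potential: E_cell = E_cathode - E_anode.
E_cell = -1.397 - (-1.461)
E_cell = 0.064 V, rounded to 3 dp:

0.064 V


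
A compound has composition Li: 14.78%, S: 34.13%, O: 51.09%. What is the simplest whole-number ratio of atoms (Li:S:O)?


Assume 100 g of compound, divide each mass% by atomic mass to get moles, then normalize by the smallest to get a raw atom ratio.
Moles per 100 g: Li: 14.78/6.941 = 2.1294, S: 34.13/32.065 = 1.0644, O: 51.09/15.999 = 3.1933
Raw ratio (divide by min = 1.0644): Li: 2.001, S: 1.0, O: 3.0
Multiply by 1 to clear fractions: Li: 2.001 ~= 2, S: 1.0 ~= 1, O: 3.0 ~= 3
Reduce by GCD to get the simplest whole-number ratio:

2:1:3


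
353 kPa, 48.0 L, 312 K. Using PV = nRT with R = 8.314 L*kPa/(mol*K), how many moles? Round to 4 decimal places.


PV = nRT, solve for n = PV / (RT).
PV = 353 * 48.0 = 16944.0
RT = 8.314 * 312 = 2593.968
n = 16944.0 / 2593.968
n = 6.5320775 mol, rounded to 4 dp:

6.5321 mol


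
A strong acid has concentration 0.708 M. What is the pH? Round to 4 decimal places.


A strong acid dissociates completely, so [H+] equals the given concentration.
pH = -log10([H+]) = -log10(0.708)
pH = 0.14996674, rounded to 4 dp:

0.1500


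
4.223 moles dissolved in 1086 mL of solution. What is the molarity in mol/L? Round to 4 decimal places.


Convert volume to liters: V_L = V_mL / 1000.
V_L = 1086 / 1000 = 1.086 L
M = n / V_L = 4.223 / 1.086
M = 3.88858195 mol/L, rounded to 4 dp:

3.8886 mol/L


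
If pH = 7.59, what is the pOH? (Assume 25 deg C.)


At 25 deg C, pH + pOH = 14.
pOH = 14 - pH = 14 - 7.59
pOH = 6.41:

6.41


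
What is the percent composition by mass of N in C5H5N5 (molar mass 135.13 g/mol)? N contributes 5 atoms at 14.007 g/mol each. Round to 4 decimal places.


pct = 100 * (n_elem * M_elem) / M_total
mass_contribution = 5 * 14.007 = 70.035 g/mol
pct = 100 * 70.035 / 135.13
pct = 51.82786946 %, rounded to 4 dp:

51.8279 %


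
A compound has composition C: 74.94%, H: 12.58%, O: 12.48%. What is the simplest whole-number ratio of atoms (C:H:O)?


Assume 100 g of compound, divide each mass% by atomic mass to get moles, then normalize by the smallest to get a raw atom ratio.
Moles per 100 g: C: 74.94/12.011 = 6.2393, H: 12.58/1.008 = 12.4802, O: 12.48/15.999 = 0.78
Raw ratio (divide by min = 0.78): C: 7.999, H: 15.999, O: 1.0
Multiply by 1 to clear fractions: C: 7.999 ~= 8, H: 15.999 ~= 16, O: 1.0 ~= 1
Reduce by GCD to get the simplest whole-number ratio:

8:16:1


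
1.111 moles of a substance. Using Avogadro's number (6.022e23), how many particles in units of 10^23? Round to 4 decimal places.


N = n * NA, then divide by 1e23 for the requested units.
N / 1e23 = n * 6.022
N / 1e23 = 1.111 * 6.022
N / 1e23 = 6.690442, rounded to 4 dp:

6.6904


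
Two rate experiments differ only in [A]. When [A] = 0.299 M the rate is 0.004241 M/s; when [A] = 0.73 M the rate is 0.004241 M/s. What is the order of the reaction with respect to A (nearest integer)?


Rate is proportional to [A]^n, so rate2/rate1 = ([A]2/[A]1)^n. Take logs to solve for n.
rate2/rate1 = 0.004241 / 0.004241 = 1.0
[A]2/[A]1 = 0.73 / 0.299 = 2.4415
n = ln(1.0) / ln(2.4415) = 0.0
Nearest integer order:

0


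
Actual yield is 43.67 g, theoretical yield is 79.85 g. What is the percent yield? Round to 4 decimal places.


% yield = 100 * actual / theoretical
% yield = 100 * 43.67 / 79.85
% yield = 54.69004383 %, rounded to 4 dp:

54.6900 %


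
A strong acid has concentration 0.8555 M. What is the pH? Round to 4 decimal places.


A strong acid dissociates completely, so [H+] equals the given concentration.
pH = -log10([H+]) = -log10(0.8555)
pH = 0.06777999, rounded to 4 dp:

0.0678


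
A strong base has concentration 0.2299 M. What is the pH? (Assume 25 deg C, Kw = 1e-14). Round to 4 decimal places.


A strong base dissociates completely, so [OH-] equals the given concentration.
pOH = -log10([OH-]) = -log10(0.2299) = 0.638461
pH = 14 - pOH = 14 - 0.638461
pH = 13.361539, rounded to 4 dp:

13.3615


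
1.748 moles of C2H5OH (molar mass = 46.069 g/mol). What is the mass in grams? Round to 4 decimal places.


mass = n * M
mass = 1.748 * 46.069
mass = 80.528612 g, rounded to 4 dp:

80.5286 g


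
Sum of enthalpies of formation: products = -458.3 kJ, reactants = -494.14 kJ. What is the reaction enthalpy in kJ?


dH_rxn = sum(dH_f products) - sum(dH_f reactants)
dH_rxn = -458.3 - (-494.14)
dH_rxn = 35.84 kJ:

35.84 kJ


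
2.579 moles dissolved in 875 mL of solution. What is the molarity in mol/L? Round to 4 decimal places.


Convert volume to liters: V_L = V_mL / 1000.
V_L = 875 / 1000 = 0.875 L
M = n / V_L = 2.579 / 0.875
M = 2.94742857 mol/L, rounded to 4 dp:

2.9474 mol/L


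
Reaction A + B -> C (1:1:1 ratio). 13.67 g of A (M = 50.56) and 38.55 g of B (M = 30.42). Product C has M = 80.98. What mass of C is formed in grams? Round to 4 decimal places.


Find moles of each reactant; the smaller value is the limiting reagent in a 1:1:1 reaction, so moles_C equals moles of the limiter.
n_A = mass_A / M_A = 13.67 / 50.56 = 0.270372 mol
n_B = mass_B / M_B = 38.55 / 30.42 = 1.267258 mol
Limiting reagent: A (smaller), n_limiting = 0.270372 mol
mass_C = n_limiting * M_C = 0.270372 * 80.98
mass_C = 21.89472456 g, rounded to 4 dp:

21.8947 g


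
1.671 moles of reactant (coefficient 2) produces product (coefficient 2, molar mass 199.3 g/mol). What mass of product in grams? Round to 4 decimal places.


Use the coefficient ratio to convert reactant moles to product moles, then multiply by the product's molar mass.
moles_P = moles_R * (coeff_P / coeff_R) = 1.671 * (2/2) = 1.671
mass_P = moles_P * M_P = 1.671 * 199.3
mass_P = 333.0303 g, rounded to 4 dp:

333.0303 g


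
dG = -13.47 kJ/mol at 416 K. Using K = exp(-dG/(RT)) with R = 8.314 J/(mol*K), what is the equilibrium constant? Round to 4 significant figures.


dG is in kJ/mol; multiply by 1000 to match R in J/(mol*K).
RT = 8.314 * 416 = 3458.624 J/mol
exponent = -dG*1000 / (RT) = -(-13.47*1000) / 3458.624 = 3.89461242
K = exp(3.89461242)
K = 49.137005, rounded to 4 significant figures:

49.14


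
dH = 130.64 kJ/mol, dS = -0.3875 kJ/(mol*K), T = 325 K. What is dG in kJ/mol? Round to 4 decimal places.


Gibbs: dG = dH - T*dS (consistent units, dS already in kJ/(mol*K)).
T*dS = 325 * -0.3875 = -125.9375
dG = 130.64 - (-125.9375)
dG = 256.5775 kJ/mol, rounded to 4 dp:

256.5775 kJ/mol


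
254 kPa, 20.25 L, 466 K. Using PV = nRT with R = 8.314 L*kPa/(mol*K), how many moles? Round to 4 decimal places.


PV = nRT, solve for n = PV / (RT).
PV = 254 * 20.25 = 5143.5
RT = 8.314 * 466 = 3874.324
n = 5143.5 / 3874.324
n = 1.32758644 mol, rounded to 4 dp:

1.3276 mol


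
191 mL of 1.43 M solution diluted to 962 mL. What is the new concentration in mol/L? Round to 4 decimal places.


Dilution: M1*V1 = M2*V2, solve for M2.
M2 = M1*V1 / V2
M2 = 1.43 * 191 / 962
M2 = 273.13 / 962
M2 = 0.28391892 mol/L, rounded to 4 dp:

0.2839 mol/L


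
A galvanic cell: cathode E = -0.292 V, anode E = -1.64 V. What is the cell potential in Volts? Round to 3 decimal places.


Standard cell potential: E_cell = E_cathode - E_anode.
E_cell = -0.292 - (-1.64)
E_cell = 1.348 V, rounded to 3 dp:

1.348 V


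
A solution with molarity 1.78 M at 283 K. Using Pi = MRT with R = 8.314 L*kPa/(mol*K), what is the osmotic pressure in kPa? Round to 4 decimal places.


Osmotic pressure (van't Hoff): Pi = M*R*T.
RT = 8.314 * 283 = 2352.862
Pi = 1.78 * 2352.862
Pi = 4188.09436 kPa, rounded to 4 dp:

4188.0944 kPa
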